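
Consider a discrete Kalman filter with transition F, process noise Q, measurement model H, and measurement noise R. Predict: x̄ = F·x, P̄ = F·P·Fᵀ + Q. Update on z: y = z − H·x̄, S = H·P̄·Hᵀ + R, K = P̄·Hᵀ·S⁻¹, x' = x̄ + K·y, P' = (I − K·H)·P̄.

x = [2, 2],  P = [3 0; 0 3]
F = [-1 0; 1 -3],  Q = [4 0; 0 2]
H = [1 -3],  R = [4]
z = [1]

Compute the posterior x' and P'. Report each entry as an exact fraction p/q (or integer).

x' = [-778/317, -377/317]
P' = [1963/317 633/317; 633/317 343/317]

x̄ = F·x = [-2, -4]
P̄ = F·P·Fᵀ + Q = [7 -3; -3 32]
y = z − H·x̄ = [-9]
S = H·P̄·Hᵀ + R = [317]
K = P̄·Hᵀ·S⁻¹ = [16/317; -99/317]
x' = x̄ + K·y = [-778/317, -377/317]
P' = (I − K·H)·P̄ = [1963/317 633/317; 633/317 343/317]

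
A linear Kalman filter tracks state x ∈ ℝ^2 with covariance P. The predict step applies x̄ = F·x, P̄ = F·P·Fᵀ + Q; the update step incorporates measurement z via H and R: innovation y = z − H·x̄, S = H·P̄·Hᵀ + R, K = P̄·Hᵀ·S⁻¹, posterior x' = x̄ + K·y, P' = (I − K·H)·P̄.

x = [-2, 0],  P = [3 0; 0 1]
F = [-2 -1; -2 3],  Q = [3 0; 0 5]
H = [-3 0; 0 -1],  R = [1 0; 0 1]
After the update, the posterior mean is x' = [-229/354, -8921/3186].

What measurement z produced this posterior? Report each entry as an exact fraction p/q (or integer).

z = [2, 3]

x̄ = F·x = [4, 4]
P̄ = F·P·Fᵀ + Q = [16 9; 9 26]
S = H·P̄·Hᵀ + R = [145 27; 27 27]
K = P̄·Hᵀ·S⁻¹ = [-39/118 -1/354; -1/118 -3041/3186]
x' − x̄ = [-1645/354, -21665/3186] = K·y
y = (KᵀK)⁻¹·Kᵀ·(x' − x̄) = [14, 7]
z = y + H·x̄ = [14, 7] + [-12, -4] = [2, 3]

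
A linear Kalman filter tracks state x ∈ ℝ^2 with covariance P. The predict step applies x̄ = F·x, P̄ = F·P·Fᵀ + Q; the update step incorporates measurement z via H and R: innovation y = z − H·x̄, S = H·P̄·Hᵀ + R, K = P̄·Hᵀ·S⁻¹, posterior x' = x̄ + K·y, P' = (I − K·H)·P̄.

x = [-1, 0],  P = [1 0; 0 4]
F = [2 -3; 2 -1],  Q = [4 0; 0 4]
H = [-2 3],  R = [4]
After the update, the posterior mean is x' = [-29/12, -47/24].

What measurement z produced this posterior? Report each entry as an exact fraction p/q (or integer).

x̄ = F·x = [-2, -2]
P̄ = F·P·Fᵀ + Q = [44 16; 16 12]
S = H·P̄·Hᵀ + R = [96]
K = P̄·Hᵀ·S⁻¹ = [-5/12; 1/24]
x' − x̄ = [-5/12, 1/24] = K·y
y = (KᵀK)⁻¹·Kᵀ·(x' − x̄) = [1]
z = y + H·x̄ = [1] + [-2] = [-1]

z = [-1]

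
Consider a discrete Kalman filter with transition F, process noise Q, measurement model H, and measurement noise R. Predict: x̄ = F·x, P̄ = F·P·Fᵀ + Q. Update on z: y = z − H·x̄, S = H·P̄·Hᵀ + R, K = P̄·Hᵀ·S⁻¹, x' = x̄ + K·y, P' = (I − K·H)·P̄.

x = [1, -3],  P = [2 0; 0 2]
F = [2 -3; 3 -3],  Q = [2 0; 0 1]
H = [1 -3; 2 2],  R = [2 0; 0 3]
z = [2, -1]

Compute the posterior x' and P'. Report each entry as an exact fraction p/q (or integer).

x' = [2201/10253, -6009/10253]
P' = [4928/10253 316/10253; 316/10253 1718/10253]

x̄ = F·x = [11, 12]
P̄ = F·P·Fᵀ + Q = [28 30; 30 37]
y = z − H·x̄ = [27, -47]
S = H·P̄·Hᵀ + R = [183 -286; -286 503]
K = P̄·Hᵀ·S⁻¹ = [1990/10253 3496/10253; -2419/10253 1356/10253]
x' = x̄ + K·y = [2201/10253, -6009/10253]
P' = (I − K·H)·P̄ = [4928/10253 316/10253; 316/10253 1718/10253]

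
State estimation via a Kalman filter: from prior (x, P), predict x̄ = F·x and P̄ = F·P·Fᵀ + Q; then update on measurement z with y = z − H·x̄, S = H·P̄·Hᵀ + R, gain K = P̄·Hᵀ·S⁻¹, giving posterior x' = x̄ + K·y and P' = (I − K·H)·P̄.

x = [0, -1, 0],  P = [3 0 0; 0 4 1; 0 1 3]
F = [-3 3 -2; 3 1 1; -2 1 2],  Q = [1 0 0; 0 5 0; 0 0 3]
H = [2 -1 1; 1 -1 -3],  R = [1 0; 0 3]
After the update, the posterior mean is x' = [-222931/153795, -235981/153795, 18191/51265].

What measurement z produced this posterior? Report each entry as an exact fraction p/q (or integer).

z = [-1, -1]

x̄ = F·x = [-3, -1, -1]
P̄ = F·P·Fᵀ + Q = [64 -20 22; -20 41 -5; 22 -5 35]
S = H·P̄·Hᵀ + R = [511 4; 4 301]
K = P̄·Hᵀ·S⁻¹ = [51098/153795 8518/153795; -25702/153795 -23162/153795; 8532/51265 -13398/51265]
x' − x̄ = [238454/153795, -82186/153795, 69456/51265] = K·y
y = (KᵀK)⁻¹·Kᵀ·(x' − x̄) = [5, -2]
z = y + H·x̄ = [5, -2] + [-6, 1] = [-1, -1]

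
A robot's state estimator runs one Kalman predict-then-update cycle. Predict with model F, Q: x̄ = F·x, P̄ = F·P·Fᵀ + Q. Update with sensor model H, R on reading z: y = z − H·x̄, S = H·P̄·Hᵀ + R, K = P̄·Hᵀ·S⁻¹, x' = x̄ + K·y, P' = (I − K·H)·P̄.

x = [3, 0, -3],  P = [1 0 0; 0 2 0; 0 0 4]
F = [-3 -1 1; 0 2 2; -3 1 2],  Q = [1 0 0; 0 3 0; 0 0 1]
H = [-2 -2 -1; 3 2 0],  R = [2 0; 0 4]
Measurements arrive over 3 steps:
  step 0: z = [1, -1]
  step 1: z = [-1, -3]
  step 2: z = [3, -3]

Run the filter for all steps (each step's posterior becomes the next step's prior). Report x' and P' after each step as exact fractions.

step 0: x' = [-16757/5455, 20152/5455, -11719/5455], P' = [21456/5455 -26486/5455 6652/5455; -26486/5455 35141/5455 -10882/5455; 6652/5455 -10882/5455 12114/5455]
step 1: x' = [-774475/10182671, -9328750/10182671, 27265411/10182671], P' = [11938688/10182671 -13974086/10182671 3793620/10182671; -13974086/10182671 64195979/30548013 -11286942/10182671; 3793620/10182671 -11286942/10182671 26129546/10182671]
step 2: x' = [-5203058915/81203231767, -80630213142/81203231767, -87233017957/81203231767], P' = [95564154624/81203231767 -111288879350/81203231767 28832991316/81203231767; -111288879350/81203231767 167747367841/81203231767 -80895736510/81203231767; 28832991316/81203231767 -80895736510/81203231767 182055983370/81203231767]

step 0: x̄ = F·x = [-12, -6, -15]
step 0: P̄ = F·P·Fᵀ + Q = [16 4 15; 4 27 20; 15 20 28]
step 0: y = z − H·x̄ = [-50, 47]
step 0: S = H·P̄·Hᵀ + R = [374 -329; -329 304]
step 0: K = P̄·Hᵀ·S⁻¹ = [1704/5455 2849/5455; -3214/5455 -2294/5455; -1827/5455 -452/5455]
step 0: x' = x̄ + K·y = [-16757/5455, 20152/5455, -11719/5455]
step 0: P' = (I − K·H)·P̄ = [21456/5455 -26486/5455 6652/5455; -26486/5455 35141/5455 -10882/5455; 6652/5455 -10882/5455 12114/5455]
step 1: x̄ = F·x = [3680/1091, 16866/5455, 9397/1091]
step 1: P̄ = F·P·Fᵀ + Q = [13750/1091 14590/1091 26641/1091; 14590/1091 118329/5455 34490/1091; 26641/1091 34490/1091 63544/1091]
step 1: y = z − H·x̄ = [112062/5455, -105297/5455]
step 1: S = H·P̄·Hᵀ + R = [2883166/5455 -2359831/5455; -2359831/5455 1989286/5455]
step 1: K = P̄·Hᵀ·S⁻¹ = [138588/10182671 1966973/10182671; -5343308/30548013 656296/30548013; -5571451/10182671 -2798256/10182671]
step 1: x' = x̄ + K·y = [-774475/10182671, -9328750/10182671, 27265411/10182671]
step 1: P' = (I − K·H)·P̄ = [11938688/10182671 -13974086/10182671 3793620/10182671; -13974086/10182671 64195979/30548013 -11286942/10182671; 3793620/10182671 -11286942/10182671 26129546/10182671]
step 2: x̄ = F·x = [38917586/10182671, 35873322/10182671, 47525497/10182671]
step 2: P̄ = F·P·Fᵀ + Q = [243380150/30548013 211633706/30548013 346358959/30548013; 211633706/30548013 391095899/30548013 422029942/30548013; 346358959/30548013 422029942/30548013 710163044/30548013]
step 2: y = z − H·x̄ = [227655326/10182671, -219047415/10182671]
step 2: S = H·P̄·Hᵀ + R = [2691929506/10182671 -2341379439/10182671; -2341379439/10182671 6416601470/30548013]
step 2: K = P̄·Hᵀ·S⁻¹ = [1308229068/81203231767 2289810899/11600461681; -16010620236/81203231767 58146344/11600461681; -38965246491/81203231767 -2689017824/11600461681]
step 2: x' = x̄ + K·y = [-5203058915/81203231767, -80630213142/81203231767, -87233017957/81203231767]
step 2: P' = (I − K·H)·P̄ = [95564154624/81203231767 -111288879350/81203231767 28832991316/81203231767; -111288879350/81203231767 167747367841/81203231767 -80895736510/81203231767; 28832991316/81203231767 -80895736510/81203231767 182055983370/81203231767]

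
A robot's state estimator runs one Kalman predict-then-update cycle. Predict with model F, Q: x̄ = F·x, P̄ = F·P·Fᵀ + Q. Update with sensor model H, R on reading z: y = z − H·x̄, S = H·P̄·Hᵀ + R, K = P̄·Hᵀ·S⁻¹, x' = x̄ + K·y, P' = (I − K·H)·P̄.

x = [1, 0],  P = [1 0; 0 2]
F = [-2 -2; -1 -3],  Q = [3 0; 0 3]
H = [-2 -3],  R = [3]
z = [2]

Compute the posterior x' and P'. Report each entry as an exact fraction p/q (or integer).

x' = [-166/143, 41/429]
P' = [417/143 -254/143; -254/143 602/429]

x̄ = F·x = [-2, -1]
P̄ = F·P·Fᵀ + Q = [15 14; 14 22]
y = z − H·x̄ = [-5]
S = H·P̄·Hᵀ + R = [429]
K = P̄·Hᵀ·S⁻¹ = [-24/143; -94/429]
x' = x̄ + K·y = [-166/143, 41/429]
P' = (I − K·H)·P̄ = [417/143 -254/143; -254/143 602/429]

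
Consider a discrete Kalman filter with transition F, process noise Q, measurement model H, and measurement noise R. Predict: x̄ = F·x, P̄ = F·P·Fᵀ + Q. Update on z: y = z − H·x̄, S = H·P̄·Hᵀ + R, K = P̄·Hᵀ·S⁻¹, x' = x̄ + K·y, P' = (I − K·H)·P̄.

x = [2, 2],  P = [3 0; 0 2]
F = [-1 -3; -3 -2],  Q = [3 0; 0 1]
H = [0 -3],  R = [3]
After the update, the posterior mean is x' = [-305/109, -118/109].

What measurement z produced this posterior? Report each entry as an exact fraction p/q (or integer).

x̄ = F·x = [-8, -10]
P̄ = F·P·Fᵀ + Q = [24 21; 21 36]
S = H·P̄·Hᵀ + R = [327]
K = P̄·Hᵀ·S⁻¹ = [-21/109; -36/109]
x' − x̄ = [567/109, 972/109] = K·y
y = (KᵀK)⁻¹·Kᵀ·(x' − x̄) = [-27]
z = y + H·x̄ = [-27] + [30] = [3]

z = [3]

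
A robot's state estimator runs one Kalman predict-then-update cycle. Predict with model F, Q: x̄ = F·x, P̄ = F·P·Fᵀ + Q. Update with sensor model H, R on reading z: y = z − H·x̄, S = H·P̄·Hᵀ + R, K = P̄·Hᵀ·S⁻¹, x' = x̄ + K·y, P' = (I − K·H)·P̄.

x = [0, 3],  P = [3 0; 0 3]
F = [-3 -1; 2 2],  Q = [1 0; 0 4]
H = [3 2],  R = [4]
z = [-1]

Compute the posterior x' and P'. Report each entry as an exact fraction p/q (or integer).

x̄ = F·x = [-3, 6]
P̄ = F·P·Fᵀ + Q = [31 -24; -24 28]
y = z − H·x̄ = [-4]
S = H·P̄·Hᵀ + R = [107]
K = P̄·Hᵀ·S⁻¹ = [45/107; -16/107]
x' = x̄ + K·y = [-501/107, 706/107]
P' = (I − K·H)·P̄ = [1292/107 -1848/107; -1848/107 2740/107]

x' = [-501/107, 706/107]
P' = [1292/107 -1848/107; -1848/107 2740/107]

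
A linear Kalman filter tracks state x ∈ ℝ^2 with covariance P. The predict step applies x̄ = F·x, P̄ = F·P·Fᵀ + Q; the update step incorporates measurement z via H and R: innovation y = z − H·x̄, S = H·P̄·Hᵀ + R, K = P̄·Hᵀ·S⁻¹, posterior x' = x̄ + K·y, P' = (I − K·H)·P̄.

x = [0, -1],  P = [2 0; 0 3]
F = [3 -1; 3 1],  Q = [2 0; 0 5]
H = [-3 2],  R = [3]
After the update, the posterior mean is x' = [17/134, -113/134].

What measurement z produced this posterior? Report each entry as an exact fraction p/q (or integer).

x̄ = F·x = [1, -1]
P̄ = F·P·Fᵀ + Q = [23 15; 15 26]
S = H·P̄·Hᵀ + R = [134]
K = P̄·Hᵀ·S⁻¹ = [-39/134; 7/134]
x' − x̄ = [-117/134, 21/134] = K·y
y = (KᵀK)⁻¹·Kᵀ·(x' − x̄) = [3]
z = y + H·x̄ = [3] + [-5] = [-2]

z = [-2]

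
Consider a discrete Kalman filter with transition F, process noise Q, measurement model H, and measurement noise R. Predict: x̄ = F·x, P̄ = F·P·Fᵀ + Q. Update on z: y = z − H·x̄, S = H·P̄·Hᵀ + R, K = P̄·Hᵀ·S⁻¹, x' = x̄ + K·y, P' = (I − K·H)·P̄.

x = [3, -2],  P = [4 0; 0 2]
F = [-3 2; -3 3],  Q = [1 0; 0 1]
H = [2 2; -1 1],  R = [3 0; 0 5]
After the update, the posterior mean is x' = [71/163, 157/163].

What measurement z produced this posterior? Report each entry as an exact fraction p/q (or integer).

x̄ = F·x = [-13, -15]
P̄ = F·P·Fᵀ + Q = [45 48; 48 55]
S = H·P̄·Hᵀ + R = [787 20; 20 9]
K = P̄·Hᵀ·S⁻¹ = [1614/6683 -1359/6683; 1714/6683 1389/6683]
x' − x̄ = [2190/163, 2602/163] = K·y
y = (KᵀK)⁻¹·Kᵀ·(x' − x̄) = [59, 4]
z = y + H·x̄ = [59, 4] + [-56, -2] = [3, 2]

z = [3, 2]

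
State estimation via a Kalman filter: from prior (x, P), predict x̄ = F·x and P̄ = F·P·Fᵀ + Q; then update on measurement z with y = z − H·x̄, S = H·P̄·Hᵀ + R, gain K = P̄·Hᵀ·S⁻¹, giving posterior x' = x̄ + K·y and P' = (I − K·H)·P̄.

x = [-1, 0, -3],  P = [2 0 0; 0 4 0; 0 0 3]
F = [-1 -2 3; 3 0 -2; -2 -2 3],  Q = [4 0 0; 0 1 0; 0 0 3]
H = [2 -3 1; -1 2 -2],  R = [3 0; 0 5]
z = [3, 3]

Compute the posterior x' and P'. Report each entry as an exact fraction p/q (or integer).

x' = [-4868/2151, -6542/2151, -5522/2151]
P' = [19639/2151 14797/2151 5620/2151; 14797/2151 4189/717 6151/2151; 5620/2151 6151/2151 5866/2151]

x̄ = F·x = [-8, 3, -7]
P̄ = F·P·Fᵀ + Q = [49 -24 47; -24 31 -30; 47 -30 54]
y = z − H·x̄ = [35, -25]
S = H·P̄·Hᵀ + R = [1188 -1035; -1035 918]
K = P̄·Hᵀ·S⁻¹ = [169/2151 -257/2151; -652/2151 -131/717; -449/2151 -1010/2151]
x' = x̄ + K·y = [-4868/2151, -6542/2151, -5522/2151]
P' = (I − K·H)·P̄ = [19639/2151 14797/2151 5620/2151; 14797/2151 4189/717 6151/2151; 5620/2151 6151/2151 5866/2151]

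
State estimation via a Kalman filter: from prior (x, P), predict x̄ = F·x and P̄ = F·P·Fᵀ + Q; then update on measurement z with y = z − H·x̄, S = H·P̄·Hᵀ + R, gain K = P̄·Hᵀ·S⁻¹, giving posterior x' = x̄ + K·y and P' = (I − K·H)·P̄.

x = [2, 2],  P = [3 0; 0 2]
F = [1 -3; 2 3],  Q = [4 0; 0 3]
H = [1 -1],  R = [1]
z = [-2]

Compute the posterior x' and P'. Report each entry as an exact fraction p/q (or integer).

x' = [112/83, 290/83]
P' = [706/83 669/83; 669/83 714/83]

x̄ = F·x = [-4, 10]
P̄ = F·P·Fᵀ + Q = [25 -12; -12 33]
y = z − H·x̄ = [12]
S = H·P̄·Hᵀ + R = [83]
K = P̄·Hᵀ·S⁻¹ = [37/83; -45/83]
x' = x̄ + K·y = [112/83, 290/83]
P' = (I − K·H)·P̄ = [706/83 669/83; 669/83 714/83]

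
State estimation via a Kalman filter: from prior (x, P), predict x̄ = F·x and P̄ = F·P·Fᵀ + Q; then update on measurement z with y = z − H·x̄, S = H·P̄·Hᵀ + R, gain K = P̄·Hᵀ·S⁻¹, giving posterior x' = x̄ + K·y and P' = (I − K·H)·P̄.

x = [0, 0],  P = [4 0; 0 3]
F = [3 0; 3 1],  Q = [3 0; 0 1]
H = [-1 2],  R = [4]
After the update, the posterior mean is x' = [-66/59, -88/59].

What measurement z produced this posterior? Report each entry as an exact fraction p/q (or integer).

z = [-2]

x̄ = F·x = [0, 0]
P̄ = F·P·Fᵀ + Q = [39 36; 36 40]
S = H·P̄·Hᵀ + R = [59]
K = P̄·Hᵀ·S⁻¹ = [33/59; 44/59]
x' − x̄ = [-66/59, -88/59] = K·y
y = (KᵀK)⁻¹·Kᵀ·(x' − x̄) = [-2]
z = y + H·x̄ = [-2] + [0] = [-2]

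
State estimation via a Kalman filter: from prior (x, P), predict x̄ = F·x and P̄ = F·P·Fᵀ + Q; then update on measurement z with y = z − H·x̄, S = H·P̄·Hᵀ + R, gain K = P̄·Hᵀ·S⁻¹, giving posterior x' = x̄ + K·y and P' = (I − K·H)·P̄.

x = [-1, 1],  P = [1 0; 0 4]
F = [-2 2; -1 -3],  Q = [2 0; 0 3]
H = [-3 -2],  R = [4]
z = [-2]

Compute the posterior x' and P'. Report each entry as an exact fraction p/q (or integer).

x' = [130/49, -20/7]
P' = [836/49 -176/7; -176/7 38]

x̄ = F·x = [4, -2]
P̄ = F·P·Fᵀ + Q = [22 -22; -22 40]
y = z − H·x̄ = [6]
S = H·P̄·Hᵀ + R = [98]
K = P̄·Hᵀ·S⁻¹ = [-11/49; -1/7]
x' = x̄ + K·y = [130/49, -20/7]
P' = (I − K·H)·P̄ = [836/49 -176/7; -176/7 38]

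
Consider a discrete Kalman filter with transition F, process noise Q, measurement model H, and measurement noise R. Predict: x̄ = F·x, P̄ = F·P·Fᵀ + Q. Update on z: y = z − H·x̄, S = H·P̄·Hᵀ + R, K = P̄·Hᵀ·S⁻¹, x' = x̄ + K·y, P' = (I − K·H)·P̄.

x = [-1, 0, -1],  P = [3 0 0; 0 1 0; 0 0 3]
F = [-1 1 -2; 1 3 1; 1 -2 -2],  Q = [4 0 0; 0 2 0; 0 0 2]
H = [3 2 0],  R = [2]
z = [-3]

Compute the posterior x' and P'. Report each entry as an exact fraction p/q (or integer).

x̄ = F·x = [3, -2, 1]
P̄ = F·P·Fᵀ + Q = [20 -6 7; -6 17 -9; 7 -9 21]
y = z − H·x̄ = [-8]
S = H·P̄·Hᵀ + R = [178]
K = P̄·Hᵀ·S⁻¹ = [24/89; 8/89; 3/178]
x' = x̄ + K·y = [75/89, -242/89, 77/89]
P' = (I − K·H)·P̄ = [628/89 -918/89 551/89; -918/89 1385/89 -825/89; 551/89 -825/89 3729/178]

x' = [75/89, -242/89, 77/89]
P' = [628/89 -918/89 551/89; -918/89 1385/89 -825/89; 551/89 -825/89 3729/178]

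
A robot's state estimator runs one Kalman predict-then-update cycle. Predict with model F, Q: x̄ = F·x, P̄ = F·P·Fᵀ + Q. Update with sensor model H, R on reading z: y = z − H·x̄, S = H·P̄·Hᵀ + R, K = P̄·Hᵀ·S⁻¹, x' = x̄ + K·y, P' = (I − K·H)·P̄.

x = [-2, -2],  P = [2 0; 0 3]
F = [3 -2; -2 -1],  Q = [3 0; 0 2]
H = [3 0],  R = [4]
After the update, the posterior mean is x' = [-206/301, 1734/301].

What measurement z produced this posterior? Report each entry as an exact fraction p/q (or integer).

z = [-2]

x̄ = F·x = [-2, 6]
P̄ = F·P·Fᵀ + Q = [33 -6; -6 13]
S = H·P̄·Hᵀ + R = [301]
K = P̄·Hᵀ·S⁻¹ = [99/301; -18/301]
x' − x̄ = [396/301, -72/301] = K·y
y = (KᵀK)⁻¹·Kᵀ·(x' − x̄) = [4]
z = y + H·x̄ = [4] + [-6] = [-2]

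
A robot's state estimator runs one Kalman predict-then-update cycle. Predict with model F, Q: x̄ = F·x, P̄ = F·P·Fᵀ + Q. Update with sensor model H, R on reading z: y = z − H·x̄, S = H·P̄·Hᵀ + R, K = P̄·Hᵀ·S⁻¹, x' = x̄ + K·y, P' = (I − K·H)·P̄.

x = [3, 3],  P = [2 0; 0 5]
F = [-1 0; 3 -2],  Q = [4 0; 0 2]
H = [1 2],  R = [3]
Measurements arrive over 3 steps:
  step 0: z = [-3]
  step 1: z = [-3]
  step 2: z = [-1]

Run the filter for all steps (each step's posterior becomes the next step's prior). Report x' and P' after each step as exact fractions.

step 0: x' = [-399/145, -9/145], P' = [834/145 -426/145; -426/145 324/145]
step 1: x' = [22957/15083, -34865/15083], P' = [247970/45249 -131926/45249; -131926/45249 103544/45249]
step 2: x' = [7308137/13811729, -9347957/13811729], P' = [75307650/13811729 -40033662/13811729; -40033662/13811729 31463736/13811729]

step 0: x̄ = F·x = [-3, 3]
step 0: P̄ = F·P·Fᵀ + Q = [6 -6; -6 40]
step 0: y = z − H·x̄ = [-6]
step 0: S = H·P̄·Hᵀ + R = [145]
step 0: K = P̄·Hᵀ·S⁻¹ = [-6/145; 74/145]
step 0: x' = x̄ + K·y = [-399/145, -9/145]
step 0: P' = (I − K·H)·P̄ = [834/145 -426/145; -426/145 324/145]
step 1: x̄ = F·x = [399/145, -1179/145]
step 1: P̄ = F·P·Fᵀ + Q = [1414/145 -3354/145; -3354/145 14204/145]
step 1: y = z − H·x̄ = [1524/145]
step 1: S = H·P̄·Hᵀ + R = [45249/145]
step 1: K = P̄·Hᵀ·S⁻¹ = [-5294/45249; 25054/45249]
step 1: x' = x̄ + K·y = [22957/15083, -34865/15083]
step 1: P' = (I − K·H)·P̄ = [247970/45249 -131926/45249; -131926/45249 103544/45249]
step 2: x̄ = F·x = [-22957/15083, 138601/15083]
step 2: P̄ = F·P·Fᵀ + Q = [428966/45249 -1007762/45249; -1007762/45249 4319516/45249]
step 2: y = z − H·x̄ = [-269328/15083]
step 2: S = H·P̄·Hᵀ + R = [13811729/45249]
step 2: K = P̄·Hᵀ·S⁻¹ = [-1586558/13811729; 7631270/13811729]
step 2: x' = x̄ + K·y = [7308137/13811729, -9347957/13811729]
step 2: P' = (I − K·H)·P̄ = [75307650/13811729 -40033662/13811729; -40033662/13811729 31463736/13811729]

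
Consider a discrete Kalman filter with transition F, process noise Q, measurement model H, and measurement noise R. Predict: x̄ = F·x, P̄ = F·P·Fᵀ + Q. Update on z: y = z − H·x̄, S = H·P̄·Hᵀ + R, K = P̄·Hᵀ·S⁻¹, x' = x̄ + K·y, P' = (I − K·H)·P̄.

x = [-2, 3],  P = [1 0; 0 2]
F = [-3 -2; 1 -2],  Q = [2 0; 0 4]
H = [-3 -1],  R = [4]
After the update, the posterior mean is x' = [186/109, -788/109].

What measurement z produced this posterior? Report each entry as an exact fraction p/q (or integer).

z = [2]

x̄ = F·x = [0, -8]
P̄ = F·P·Fᵀ + Q = [19 5; 5 13]
S = H·P̄·Hᵀ + R = [218]
K = P̄·Hᵀ·S⁻¹ = [-31/109; -14/109]
x' − x̄ = [186/109, 84/109] = K·y
y = (KᵀK)⁻¹·Kᵀ·(x' − x̄) = [-6]
z = y + H·x̄ = [-6] + [8] = [2]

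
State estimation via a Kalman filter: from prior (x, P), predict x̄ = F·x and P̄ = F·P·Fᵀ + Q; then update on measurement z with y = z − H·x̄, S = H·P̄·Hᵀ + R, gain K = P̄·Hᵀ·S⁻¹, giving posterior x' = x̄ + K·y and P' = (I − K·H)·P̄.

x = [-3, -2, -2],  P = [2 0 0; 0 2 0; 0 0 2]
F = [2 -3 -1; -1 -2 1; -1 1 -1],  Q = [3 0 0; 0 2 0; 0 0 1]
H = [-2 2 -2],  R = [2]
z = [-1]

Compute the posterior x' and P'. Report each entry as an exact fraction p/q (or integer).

x̄ = F·x = [2, 5, 3]
P̄ = F·P·Fᵀ + Q = [31 6 -8; 6 14 -4; -8 -4 7]
y = z − H·x̄ = [-1]
S = H·P̄·Hᵀ + R = [130]
K = P̄·Hᵀ·S⁻¹ = [-17/65; 12/65; -3/65]
x' = x̄ + K·y = [147/65, 313/65, 198/65]
P' = (I − K·H)·P̄ = [1437/65 798/65 -622/65; 798/65 622/65 -188/65; -622/65 -188/65 437/65]

x' = [147/65, 313/65, 198/65]
P' = [1437/65 798/65 -622/65; 798/65 622/65 -188/65; -622/65 -188/65 437/65]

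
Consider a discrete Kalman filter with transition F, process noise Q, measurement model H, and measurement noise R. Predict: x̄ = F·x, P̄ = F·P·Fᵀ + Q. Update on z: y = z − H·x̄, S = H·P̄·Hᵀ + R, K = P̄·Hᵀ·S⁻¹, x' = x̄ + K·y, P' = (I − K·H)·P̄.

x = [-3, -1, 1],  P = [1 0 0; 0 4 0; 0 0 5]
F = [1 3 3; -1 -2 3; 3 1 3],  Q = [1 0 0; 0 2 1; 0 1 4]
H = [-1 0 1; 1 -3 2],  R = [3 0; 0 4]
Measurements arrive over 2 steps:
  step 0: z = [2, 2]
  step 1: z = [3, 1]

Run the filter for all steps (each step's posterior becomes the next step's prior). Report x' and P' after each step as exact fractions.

step 0: x' = [20217/6506, 19195/6506, 11801/3253], P' = [605197/13012 592019/13012 295247/6506; 592019/13012 599821/13012 299965/6506; 295247/6506 299965/6506 152332/3253]
step 1: x' = [79672223/1269542984, 5136066047/3808628952, 792765931/317385746], P' = [15864113389/1269542984 13437300007/1269542984 3267207979/317385746; 13437300007/1269542984 38746479551/3808628952 3163381365/317385746; 3267207979/317385746 3163381365/317385746 1661387345/158692873]

step 0: x̄ = F·x = [-3, 8, -7]
step 0: P̄ = F·P·Fᵀ + Q = [83 20 60; 20 64 35; 60 35 62]
step 0: y = z − H·x̄ = [6, 43]
step 0: S = H·P̄·Hᵀ + R = [28 -64; -64 611]
step 0: K = P̄·Hᵀ·S⁻¹ = [-4901/13012 633/3253; 2637/13012 -474/3253; 3139/6506 585/3253]
step 0: x' = x̄ + K·y = [20217/6506, 19195/6506, 11801/3253]
step 0: P' = (I − K·H)·P̄ = [605197/13012 592019/13012 295247/6506; 592019/13012 599821/13012 299965/6506; 295247/6506 299965/6506 152332/3253]
step 1: x̄ = F·x = [74304/3253, 12199/6506, 75326/3253]
step 1: P̄ = F·P·Fᵀ + Q = [7348592/3253 29881/3253 7326071/3253; 29881/3253 140409/13012 20193/3253; 7326071/3253 20193/3253 7340795/3253]
step 1: y = z − H·x̄ = [8737/3253, -406809/6506]
step 1: S = H·P̄·Hᵀ + R = [47004/3253 35991/3253; 35991/3253 263693545/13012]
step 1: K = P̄·Hᵀ·S⁻¹ = [-931760491/1269542984 105617325/317385746; -783774547/3808628952 -133039/317385746; 18522237/317385746 52826658/158692873]
step 1: x' = x̄ + K·y = [79672223/1269542984, 5136066047/3808628952, 792765931/317385746]
step 1: P' = (I − K·H)·P̄ = [15864113389/1269542984 13437300007/1269542984 3267207979/317385746; 13437300007/1269542984 38746479551/3808628952 3163381365/317385746; 3267207979/317385746 3163381365/317385746 1661387345/158692873]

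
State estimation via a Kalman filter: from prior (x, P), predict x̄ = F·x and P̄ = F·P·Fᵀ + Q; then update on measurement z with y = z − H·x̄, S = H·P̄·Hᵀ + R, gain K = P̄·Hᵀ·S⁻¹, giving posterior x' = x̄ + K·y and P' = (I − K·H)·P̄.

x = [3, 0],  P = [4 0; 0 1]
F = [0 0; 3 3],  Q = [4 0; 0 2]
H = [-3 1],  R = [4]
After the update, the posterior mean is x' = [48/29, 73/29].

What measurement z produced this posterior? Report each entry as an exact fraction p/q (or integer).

x̄ = F·x = [0, 9]
P̄ = F·P·Fᵀ + Q = [4 0; 0 47]
S = H·P̄·Hᵀ + R = [87]
K = P̄·Hᵀ·S⁻¹ = [-4/29; 47/87]
x' − x̄ = [48/29, -188/29] = K·y
y = (KᵀK)⁻¹·Kᵀ·(x' − x̄) = [-12]
z = y + H·x̄ = [-12] + [9] = [-3]

z = [-3]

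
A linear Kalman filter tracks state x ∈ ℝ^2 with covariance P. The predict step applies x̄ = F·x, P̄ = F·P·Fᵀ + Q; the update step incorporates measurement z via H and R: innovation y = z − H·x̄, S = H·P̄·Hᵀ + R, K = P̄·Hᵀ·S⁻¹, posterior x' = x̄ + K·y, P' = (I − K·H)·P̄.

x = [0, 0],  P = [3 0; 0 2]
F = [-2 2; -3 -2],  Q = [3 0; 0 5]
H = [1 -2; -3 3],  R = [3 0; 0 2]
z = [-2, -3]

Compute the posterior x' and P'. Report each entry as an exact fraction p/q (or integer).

x̄ = F·x = [0, 0]
P̄ = F·P·Fᵀ + Q = [23 10; 10 40]
y = z − H·x̄ = [-2, -3]
S = H·P̄·Hᵀ + R = [146 -219; -219 389]
K = P̄·Hᵀ·S⁻¹ = [-7374/8833 -69/121; -7520/8833 -30/121]
x' = x̄ + K·y = [29859/8833, 21610/8833]
P' = (I − K·H)·P̄ = [28838/8833 25480/8833; 25480/8833 24020/8833]

x' = [29859/8833, 21610/8833]
P' = [28838/8833 25480/8833; 25480/8833 24020/8833]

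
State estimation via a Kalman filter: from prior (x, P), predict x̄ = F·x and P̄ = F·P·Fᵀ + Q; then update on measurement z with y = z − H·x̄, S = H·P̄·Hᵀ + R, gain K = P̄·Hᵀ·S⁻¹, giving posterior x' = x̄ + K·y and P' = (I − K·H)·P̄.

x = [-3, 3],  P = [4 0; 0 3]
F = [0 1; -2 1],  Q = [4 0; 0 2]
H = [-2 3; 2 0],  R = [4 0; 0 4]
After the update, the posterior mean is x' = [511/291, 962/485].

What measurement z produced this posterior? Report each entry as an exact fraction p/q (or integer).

z = [2, 3]

x̄ = F·x = [3, 9]
P̄ = F·P·Fᵀ + Q = [7 3; 3 21]
S = H·P̄·Hᵀ + R = [185 -10; -10 32]
K = P̄·Hᵀ·S⁻¹ = [-1/291 127/291; 157/485 28/97]
x' − x̄ = [-362/291, -3403/485] = K·y
y = (KᵀK)⁻¹·Kᵀ·(x' − x̄) = [-19, -3]
z = y + H·x̄ = [-19, -3] + [21, 6] = [2, 3]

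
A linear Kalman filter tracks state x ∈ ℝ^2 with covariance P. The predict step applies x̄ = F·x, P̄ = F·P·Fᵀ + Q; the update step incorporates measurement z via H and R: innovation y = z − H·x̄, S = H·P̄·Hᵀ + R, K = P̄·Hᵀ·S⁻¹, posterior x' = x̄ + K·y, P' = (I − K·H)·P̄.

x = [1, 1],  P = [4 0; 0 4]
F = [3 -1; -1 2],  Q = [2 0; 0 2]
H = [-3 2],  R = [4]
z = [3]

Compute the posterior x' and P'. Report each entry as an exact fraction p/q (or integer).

x' = [129/355, 719/355]
P' = [1132/355 1532/355; 1532/355 2402/355]

x̄ = F·x = [2, 1]
P̄ = F·P·Fᵀ + Q = [42 -20; -20 22]
y = z − H·x̄ = [7]
S = H·P̄·Hᵀ + R = [710]
K = P̄·Hᵀ·S⁻¹ = [-83/355; 52/355]
x' = x̄ + K·y = [129/355, 719/355]
P' = (I − K·H)·P̄ = [1132/355 1532/355; 1532/355 2402/355]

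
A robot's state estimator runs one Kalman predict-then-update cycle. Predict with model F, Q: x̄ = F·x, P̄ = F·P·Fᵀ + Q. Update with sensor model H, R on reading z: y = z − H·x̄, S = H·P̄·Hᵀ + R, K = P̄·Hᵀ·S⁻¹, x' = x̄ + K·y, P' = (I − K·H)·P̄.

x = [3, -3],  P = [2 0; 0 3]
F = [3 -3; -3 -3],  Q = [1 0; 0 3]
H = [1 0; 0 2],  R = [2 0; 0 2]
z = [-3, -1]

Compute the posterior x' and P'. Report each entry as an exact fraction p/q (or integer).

x̄ = F·x = [18, 0]
P̄ = F·P·Fᵀ + Q = [46 9; 9 48]
y = z − H·x̄ = [-21, -1]
S = H·P̄·Hᵀ + R = [48 18; 18 194]
K = P̄·Hᵀ·S⁻¹ = [2150/2247 3/749; 3/1498 741/1498]
x' = x̄ + K·y = [-1571/749, -402/749]
P' = (I − K·H)·P̄ = [4300/2247 3/749; 3/749 741/1498]

x' = [-1571/749, -402/749]
P' = [4300/2247 3/749; 3/749 741/1498]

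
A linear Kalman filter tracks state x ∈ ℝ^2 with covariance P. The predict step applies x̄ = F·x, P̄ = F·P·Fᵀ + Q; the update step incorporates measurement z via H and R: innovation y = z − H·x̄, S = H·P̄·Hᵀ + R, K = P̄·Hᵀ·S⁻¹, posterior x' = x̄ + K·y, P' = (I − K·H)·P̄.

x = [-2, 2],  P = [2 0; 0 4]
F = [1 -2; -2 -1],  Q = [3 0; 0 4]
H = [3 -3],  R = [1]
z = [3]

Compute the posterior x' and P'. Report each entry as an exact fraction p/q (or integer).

x' = [-195/262, -224/131]
P' = [2901/262 1442/131; 1442/131 1448/131]

x̄ = F·x = [-6, 2]
P̄ = F·P·Fᵀ + Q = [21 4; 4 16]
y = z − H·x̄ = [27]
S = H·P̄·Hᵀ + R = [262]
K = P̄·Hᵀ·S⁻¹ = [51/262; -18/131]
x' = x̄ + K·y = [-195/262, -224/131]
P' = (I − K·H)·P̄ = [2901/262 1442/131; 1442/131 1448/131]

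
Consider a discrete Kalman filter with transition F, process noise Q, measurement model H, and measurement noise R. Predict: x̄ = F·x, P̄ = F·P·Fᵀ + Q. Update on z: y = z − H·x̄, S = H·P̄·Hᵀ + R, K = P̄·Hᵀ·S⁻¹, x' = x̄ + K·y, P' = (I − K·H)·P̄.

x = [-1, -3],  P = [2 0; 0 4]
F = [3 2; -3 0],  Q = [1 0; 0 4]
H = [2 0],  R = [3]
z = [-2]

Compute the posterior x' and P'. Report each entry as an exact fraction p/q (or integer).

x̄ = F·x = [-9, 3]
P̄ = F·P·Fᵀ + Q = [35 -18; -18 22]
y = z − H·x̄ = [16]
S = H·P̄·Hᵀ + R = [143]
K = P̄·Hᵀ·S⁻¹ = [70/143; -36/143]
x' = x̄ + K·y = [-167/143, -147/143]
P' = (I − K·H)·P̄ = [105/143 -54/143; -54/143 1850/143]

x' = [-167/143, -147/143]
P' = [105/143 -54/143; -54/143 1850/143]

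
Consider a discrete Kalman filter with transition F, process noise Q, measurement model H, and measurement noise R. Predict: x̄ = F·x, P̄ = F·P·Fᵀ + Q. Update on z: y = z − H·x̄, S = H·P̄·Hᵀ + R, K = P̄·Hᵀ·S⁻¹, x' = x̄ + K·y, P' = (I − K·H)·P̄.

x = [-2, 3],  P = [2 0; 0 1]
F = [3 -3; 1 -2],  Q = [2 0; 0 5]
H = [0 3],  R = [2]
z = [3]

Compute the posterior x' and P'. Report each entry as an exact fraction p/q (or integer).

x̄ = F·x = [-15, -8]
P̄ = F·P·Fᵀ + Q = [29 12; 12 11]
y = z − H·x̄ = [27]
S = H·P̄·Hᵀ + R = [101]
K = P̄·Hᵀ·S⁻¹ = [36/101; 33/101]
x' = x̄ + K·y = [-543/101, 83/101]
P' = (I − K·H)·P̄ = [1633/101 24/101; 24/101 22/101]

x' = [-543/101, 83/101]
P' = [1633/101 24/101; 24/101 22/101]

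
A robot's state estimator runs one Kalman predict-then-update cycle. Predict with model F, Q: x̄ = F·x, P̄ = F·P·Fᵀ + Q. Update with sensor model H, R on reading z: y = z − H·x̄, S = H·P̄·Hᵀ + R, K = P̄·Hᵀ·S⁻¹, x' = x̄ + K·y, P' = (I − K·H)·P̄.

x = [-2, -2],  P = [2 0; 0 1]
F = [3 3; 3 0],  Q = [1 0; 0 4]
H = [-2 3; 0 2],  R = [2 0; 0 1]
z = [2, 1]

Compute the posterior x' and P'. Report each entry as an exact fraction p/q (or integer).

x̄ = F·x = [-12, -6]
P̄ = F·P·Fᵀ + Q = [28 18; 18 22]
y = z − H·x̄ = [-4, 13]
S = H·P̄·Hᵀ + R = [96 60; 60 89]
K = P̄·Hᵀ·S⁻¹ = [-1169/2472 149/206; 5/824 101/206]
x' = x̄ + K·y = [-218/309, 36/103]
P' = (I − K·H)·P̄ = [1255/1236 149/412; 149/412 101/412]

x' = [-218/309, 36/103]
P' = [1255/1236 149/412; 149/412 101/412]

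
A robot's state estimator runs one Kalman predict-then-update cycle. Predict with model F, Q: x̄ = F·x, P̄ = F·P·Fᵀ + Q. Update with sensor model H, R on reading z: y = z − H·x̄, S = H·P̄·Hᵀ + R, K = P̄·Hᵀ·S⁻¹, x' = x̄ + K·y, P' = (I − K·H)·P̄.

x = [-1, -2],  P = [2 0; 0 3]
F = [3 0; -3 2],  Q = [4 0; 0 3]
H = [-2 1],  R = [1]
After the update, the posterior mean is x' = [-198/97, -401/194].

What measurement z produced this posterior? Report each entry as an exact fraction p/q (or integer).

z = [2]

x̄ = F·x = [-3, -1]
P̄ = F·P·Fᵀ + Q = [22 -18; -18 33]
S = H·P̄·Hᵀ + R = [194]
K = P̄·Hᵀ·S⁻¹ = [-31/97; 69/194]
x' − x̄ = [93/97, -207/194] = K·y
y = (KᵀK)⁻¹·Kᵀ·(x' − x̄) = [-3]
z = y + H·x̄ = [-3] + [5] = [2]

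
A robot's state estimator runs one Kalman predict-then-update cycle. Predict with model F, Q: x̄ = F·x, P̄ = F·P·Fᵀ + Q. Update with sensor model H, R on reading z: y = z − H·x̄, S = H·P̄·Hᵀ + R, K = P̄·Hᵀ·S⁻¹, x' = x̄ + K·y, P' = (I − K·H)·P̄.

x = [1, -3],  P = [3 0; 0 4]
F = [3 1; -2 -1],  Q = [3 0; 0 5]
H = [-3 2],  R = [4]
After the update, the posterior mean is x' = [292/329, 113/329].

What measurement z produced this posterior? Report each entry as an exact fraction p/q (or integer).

z = [-2]

x̄ = F·x = [0, 1]
P̄ = F·P·Fᵀ + Q = [34 -22; -22 21]
S = H·P̄·Hᵀ + R = [658]
K = P̄·Hᵀ·S⁻¹ = [-73/329; 54/329]
x' − x̄ = [292/329, -216/329] = K·y
y = (KᵀK)⁻¹·Kᵀ·(x' − x̄) = [-4]
z = y + H·x̄ = [-4] + [2] = [-2]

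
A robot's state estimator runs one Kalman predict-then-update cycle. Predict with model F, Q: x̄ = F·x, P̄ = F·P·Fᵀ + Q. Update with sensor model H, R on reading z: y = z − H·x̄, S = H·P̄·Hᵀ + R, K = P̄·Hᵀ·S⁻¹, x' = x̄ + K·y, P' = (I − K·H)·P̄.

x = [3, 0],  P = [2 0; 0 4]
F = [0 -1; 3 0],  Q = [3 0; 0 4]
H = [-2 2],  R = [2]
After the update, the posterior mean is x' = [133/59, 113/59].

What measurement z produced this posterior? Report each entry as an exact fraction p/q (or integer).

z = [-1]

x̄ = F·x = [0, 9]
P̄ = F·P·Fᵀ + Q = [7 0; 0 22]
S = H·P̄·Hᵀ + R = [118]
K = P̄·Hᵀ·S⁻¹ = [-7/59; 22/59]
x' − x̄ = [133/59, -418/59] = K·y
y = (KᵀK)⁻¹·Kᵀ·(x' − x̄) = [-19]
z = y + H·x̄ = [-19] + [18] = [-1]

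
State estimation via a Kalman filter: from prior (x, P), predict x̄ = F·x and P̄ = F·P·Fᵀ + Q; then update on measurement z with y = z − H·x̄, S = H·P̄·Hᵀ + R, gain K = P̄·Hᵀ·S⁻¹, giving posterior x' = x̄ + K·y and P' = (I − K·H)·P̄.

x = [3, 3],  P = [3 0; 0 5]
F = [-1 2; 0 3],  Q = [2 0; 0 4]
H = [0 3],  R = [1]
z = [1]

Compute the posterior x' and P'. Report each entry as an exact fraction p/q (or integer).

x' = [-39/17, 6/17]
P' = [1475/221 15/221; 15/221 49/442]

x̄ = F·x = [3, 9]
P̄ = F·P·Fᵀ + Q = [25 30; 30 49]
y = z − H·x̄ = [-26]
S = H·P̄·Hᵀ + R = [442]
K = P̄·Hᵀ·S⁻¹ = [45/221; 147/442]
x' = x̄ + K·y = [-39/17, 6/17]
P' = (I − K·H)·P̄ = [1475/221 15/221; 15/221 49/442]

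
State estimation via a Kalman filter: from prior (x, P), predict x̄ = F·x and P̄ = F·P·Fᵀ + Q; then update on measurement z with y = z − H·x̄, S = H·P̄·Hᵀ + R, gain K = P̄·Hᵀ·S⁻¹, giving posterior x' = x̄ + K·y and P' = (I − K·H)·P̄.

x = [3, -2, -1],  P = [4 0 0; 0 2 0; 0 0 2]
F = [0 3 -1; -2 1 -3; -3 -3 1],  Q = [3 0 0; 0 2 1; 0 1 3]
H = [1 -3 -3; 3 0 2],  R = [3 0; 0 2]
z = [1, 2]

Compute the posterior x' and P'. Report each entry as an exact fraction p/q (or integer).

x' = [44629/33136, 88549/66272, -39451/33136]
P' = [175035/33136 607275/66272 -250101/33136; 607275/66272 2208507/132544 -897637/66272; -250101/33136 -897637/66272 372747/33136]

x̄ = F·x = [-5, -5, -4]
P̄ = F·P·Fᵀ + Q = [23 12 -20; 12 38 13; -20 13 59]
y = z − H·x̄ = [-21, 25]
S = H·P̄·Hᵀ + R = [1181 -331; -331 205]
K = P̄·Hᵀ·S⁻¹ = [9617/66272 24903/66272; -8383/132544 26551/132544; -14591/66272 -4809/66272]
x' = x̄ + K·y = [44629/33136, 88549/66272, -39451/33136]
P' = (I − K·H)·P̄ = [175035/33136 607275/66272 -250101/33136; 607275/66272 2208507/132544 -897637/66272; -250101/33136 -897637/66272 372747/33136]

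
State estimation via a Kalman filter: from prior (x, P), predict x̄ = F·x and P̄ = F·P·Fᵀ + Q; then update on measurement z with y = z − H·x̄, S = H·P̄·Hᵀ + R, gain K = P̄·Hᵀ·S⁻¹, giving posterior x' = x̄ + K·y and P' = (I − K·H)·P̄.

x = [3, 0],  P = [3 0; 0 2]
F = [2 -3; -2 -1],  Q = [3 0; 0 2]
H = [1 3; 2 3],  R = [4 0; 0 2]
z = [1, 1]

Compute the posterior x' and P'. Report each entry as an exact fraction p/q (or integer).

x̄ = F·x = [6, -6]
P̄ = F·P·Fᵀ + Q = [33 -6; -6 16]
y = z − H·x̄ = [13, 7]
S = H·P̄·Hᵀ + R = [145 156; 156 206]
K = P̄·Hᵀ·S⁻¹ = [-2199/2767 2310/2767; 1518/2767 -666/2767]
x' = x̄ + K·y = [4185/2767, -1530/2767]
P' = (I − K·H)·P̄ = [13416/2767 -7404/2767; -7404/2767 4492/2767]

x' = [4185/2767, -1530/2767]
P' = [13416/2767 -7404/2767; -7404/2767 4492/2767]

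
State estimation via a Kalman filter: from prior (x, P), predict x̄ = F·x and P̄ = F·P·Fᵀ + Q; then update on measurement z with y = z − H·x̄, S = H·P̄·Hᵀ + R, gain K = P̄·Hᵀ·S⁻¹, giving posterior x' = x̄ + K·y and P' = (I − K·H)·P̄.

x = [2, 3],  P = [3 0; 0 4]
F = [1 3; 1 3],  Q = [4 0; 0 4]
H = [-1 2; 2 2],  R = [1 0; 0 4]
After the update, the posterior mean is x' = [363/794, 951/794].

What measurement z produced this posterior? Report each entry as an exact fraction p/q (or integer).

z = [2, 3]

x̄ = F·x = [11, 11]
P̄ = F·P·Fᵀ + Q = [43 39; 39 43]
S = H·P̄·Hᵀ + R = [60 164; 164 660]
K = P̄·Hᵀ·S⁻¹ = [-949/3176 1025/3176; 1031/3176 533/3176]
x' − x̄ = [-8371/794, -7783/794] = K·y
y = (KᵀK)⁻¹·Kᵀ·(x' − x̄) = [-9, -41]
z = y + H·x̄ = [-9, -41] + [11, 44] = [2, 3]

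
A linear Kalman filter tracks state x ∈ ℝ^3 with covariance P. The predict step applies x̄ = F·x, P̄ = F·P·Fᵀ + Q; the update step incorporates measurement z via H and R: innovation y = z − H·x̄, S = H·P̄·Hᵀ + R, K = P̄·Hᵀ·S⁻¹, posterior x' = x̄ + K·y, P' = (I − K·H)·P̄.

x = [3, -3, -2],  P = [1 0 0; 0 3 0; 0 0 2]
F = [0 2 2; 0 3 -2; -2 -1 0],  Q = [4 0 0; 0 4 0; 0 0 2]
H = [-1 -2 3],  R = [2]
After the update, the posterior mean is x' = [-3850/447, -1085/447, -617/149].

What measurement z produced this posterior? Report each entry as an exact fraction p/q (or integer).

x̄ = F·x = [-10, -5, -3]
P̄ = F·P·Fᵀ + Q = [24 10 -6; 10 39 -9; -6 -9 9]
S = H·P̄·Hᵀ + R = [447]
K = P̄·Hᵀ·S⁻¹ = [-62/447; -115/447; 17/149]
x' − x̄ = [620/447, 1150/447, -170/149] = K·y
y = (KᵀK)⁻¹·Kᵀ·(x' − x̄) = [-10]
z = y + H·x̄ = [-10] + [11] = [1]

z = [1]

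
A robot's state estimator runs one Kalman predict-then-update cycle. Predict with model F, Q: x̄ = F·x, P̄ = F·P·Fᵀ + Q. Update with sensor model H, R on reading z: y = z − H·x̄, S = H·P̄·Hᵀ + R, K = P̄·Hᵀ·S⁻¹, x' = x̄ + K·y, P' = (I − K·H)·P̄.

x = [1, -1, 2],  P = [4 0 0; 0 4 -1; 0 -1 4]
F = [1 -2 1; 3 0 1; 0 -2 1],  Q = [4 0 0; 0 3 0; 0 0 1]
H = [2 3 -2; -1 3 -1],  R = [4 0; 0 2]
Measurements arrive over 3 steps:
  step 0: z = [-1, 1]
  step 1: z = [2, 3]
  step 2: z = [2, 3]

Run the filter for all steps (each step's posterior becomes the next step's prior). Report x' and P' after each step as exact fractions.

step 0: x' = [-14563/60721, 30245/60721, 52295/60721], P' = [121348/60721 91800/60721 208556/60721; 91800/60721 107068/60721 223632/60721; 208556/60721 223632/60721 509678/60721]
step 1: x' = [-21222926/59975899, 149766332/179927697, -151496711/1259493879], P' = [47125694/59975899 15807280/59975899 34866170/59975899; 15807280/59975899 86022524/179927697 133264792/179927697; 34866170/59975899 133264792/179927697 2089861868/1259493879]
step 2: x' = [-2890131535501/2760889522033, 754309906540/8282668566099, -4913186143084/2760889522033], P' = [2143624694234/2760889522033 688686381456/2760889522033 1535896990062/2760889522033; 688686381456/2760889522033 3783692748788/8282668566099 1940524069848/2760889522033; 1535896990062/2760889522033 1940524069848/2760889522033 4395726371548/2760889522033]

step 0: x̄ = F·x = [5, 5, 4]
step 0: P̄ = F·P·Fᵀ + Q = [32 18 24; 18 43 6; 24 6 25]
step 0: y = z − H·x̄ = [-18, -5]
step 0: S = H·P̄·Hᵀ + R = [571 373; 373 350]
step 0: K = P̄·Hᵀ·S⁻¹ = [25246/60721 -27252/60721; 14385/60721 2886/60721; 17163/60721 -23669/60721]
step 0: x' = x̄ + K·y = [-14563/60721, 30245/60721, 52295/60721]
step 0: P' = (I − K·H)·P̄ = [121348/60721 91800/60721 208556/60721; 91800/60721 107068/60721 223632/60721; 208556/60721 223632/60721 509678/60721]
step 1: x̄ = F·x = [-22758/60721, 8606/60721, -8195/60721]
step 1: P̄ = F·P·Fᵀ + Q = [457566/60721 709882/60721 68378/60721; 709882/60721 3035309/60721 137282/60721; 68378/60721 137282/60721 104143/60721]
step 1: y = z − H·x̄ = [124750/60721, 125392/60721]
step 1: S = H·P̄·Hᵀ + R = [36131677/60721 27505043/60721; 27505043/60721 23054704/60721]
step 1: K = P̄·Hᵀ·S⁻¹ = [17985222/59975899 -17285012/59975899; 21595417/179927697 38690470/179927697; 20804009/1259493879 -11745403/1259493879]
step 1: x' = x̄ + K·y = [-21222926/59975899, 149766332/179927697, -151496711/1259493879]
step 1: P' = (I − K·H)·P̄ = [47125694/59975899 15807280/59975899 34866170/59975899; 15807280/59975899 86022524/179927697 133264792/179927697; 34866170/59975899 133264792/179927697 2089861868/1259493879]
step 2: x̄ = F·x = [-897968935/419831293, -1488541049/1259493879, -749408453/419831293]
step 2: P̄ = F·P·Fᵀ + Q = [2310420358/419831293 1376704834/419831293 278454058/419831293; 1376704834/419831293 19168237091/1259493879 143002070/419831293; 278454058/419831293 143002070/419831293 675524081/419831293]
step 2: y = z − H·x̄ = [2625324599/419831293, 1100657540/419831293]
step 2: S = H·P̄·Hᵀ + R = [83704614905/419831293 57078014591/419831293; 57078014591/419831293 52768984990/419831293]
step 2: K = P̄·Hᵀ·S⁻¹ = [820378638178/2760889522033 -806731269964/2760889522033; 320004343001/2760889522033 577241148742/2760889522033; 25478361643/2760889522033 -55025576033/2760889522033]
step 2: x' = x̄ + K·y = [-2890131535501/2760889522033, 754309906540/8282668566099, -4913186143084/2760889522033]
step 2: P' = (I − K·H)·P̄ = [2143624694234/2760889522033 688686381456/2760889522033 1535896990062/2760889522033; 688686381456/2760889522033 3783692748788/8282668566099 1940524069848/2760889522033; 1535896990062/2760889522033 1940524069848/2760889522033 4395726371548/2760889522033]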